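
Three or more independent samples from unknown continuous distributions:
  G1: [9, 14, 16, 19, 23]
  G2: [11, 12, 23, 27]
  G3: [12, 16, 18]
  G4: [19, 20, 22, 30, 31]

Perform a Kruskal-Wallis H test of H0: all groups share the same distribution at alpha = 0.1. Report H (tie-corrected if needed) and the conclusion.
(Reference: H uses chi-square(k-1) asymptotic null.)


Step 1: Combine all N = 17 observations and assign midranks.
sorted (value, group, rank): (9,G1,1), (11,G2,2), (12,G2,3.5), (12,G3,3.5), (14,G1,5), (16,G1,6.5), (16,G3,6.5), (18,G3,8), (19,G1,9.5), (19,G4,9.5), (20,G4,11), (22,G4,12), (23,G1,13.5), (23,G2,13.5), (27,G2,15), (30,G4,16), (31,G4,17)
Step 2: Sum ranks within each group.
R_1 = 35.5 (n_1 = 5)
R_2 = 34 (n_2 = 4)
R_3 = 18 (n_3 = 3)
R_4 = 65.5 (n_4 = 5)
Step 3: H = 12/(N(N+1)) * sum(R_i^2/n_i) - 3(N+1)
     = 12/(17*18) * (35.5^2/5 + 34^2/4 + 18^2/3 + 65.5^2/5) - 3*18
     = 0.039216 * 1507.1 - 54
     = 5.101961.
Step 4: Ties present; correction factor C = 1 - 24/(17^3 - 17) = 0.995098. Corrected H = 5.101961 / 0.995098 = 5.127094.
Step 5: Under H0, H ~ chi^2(3); p-value = 0.162724.
Step 6: alpha = 0.1. fail to reject H0.

H = 5.1271, df = 3, p = 0.162724, fail to reject H0.


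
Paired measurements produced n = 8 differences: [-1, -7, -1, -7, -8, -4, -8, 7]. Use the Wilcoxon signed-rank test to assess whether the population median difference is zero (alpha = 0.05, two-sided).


Step 1: Drop any zero differences (none here) and take |d_i|.
|d| = [1, 7, 1, 7, 8, 4, 8, 7]
Step 2: Midrank |d_i| (ties get averaged ranks).
ranks: |1|->1.5, |7|->5, |1|->1.5, |7|->5, |8|->7.5, |4|->3, |8|->7.5, |7|->5
Step 3: Attach original signs; sum ranks with positive sign and with negative sign.
W+ = 5 = 5
W- = 1.5 + 5 + 1.5 + 5 + 7.5 + 3 + 7.5 = 31
(Check: W+ + W- = 36 should equal n(n+1)/2 = 36.)
Step 4: Test statistic W = min(W+, W-) = 5.
Step 5: Ties in |d|, so use the tie-corrected normal approximation.
        E[W] = n(n+1)/4 = 8*9/4 = 18.
        Tie groups: |d|=1 (t=2), |d|=7 (t=3), |d|=8 (t=2); sum(t^3 - t) = 36.
        Var[W] = n(n+1)(2n+1)/24 - sum(t^3-t)/48 = 1224/24 - 36/48 = 50.25.
        z = (W - E[W]) / sqrt(Var[W]) = (5 - 18) / 7.0887 = -1.8339.
        Two-sided p = 2*Phi(z) = 0.066669.
Step 6: alpha = 0.05. fail to reject H0.

W+ = 5, W- = 31, W = min = 5, p = 0.066669, fail to reject H0.


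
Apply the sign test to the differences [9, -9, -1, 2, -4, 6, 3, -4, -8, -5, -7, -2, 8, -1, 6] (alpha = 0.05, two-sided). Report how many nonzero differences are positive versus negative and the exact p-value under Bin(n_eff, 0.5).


Step 1: Discard zero differences. Original n = 15; n_eff = number of nonzero differences = 15.
Nonzero differences (with sign): +9, -9, -1, +2, -4, +6, +3, -4, -8, -5, -7, -2, +8, -1, +6
Step 2: Count signs: positive = 6, negative = 9.
Step 3: Under H0: P(positive) = 0.5, so the number of positives S ~ Bin(15, 0.5).
Step 4: Two-sided exact p-value = sum of Bin(15,0.5) probabilities at or below the observed probability = 0.607239.
Step 5: alpha = 0.05. fail to reject H0.

n_eff = 15, pos = 6, neg = 9, p = 0.607239, fail to reject H0.


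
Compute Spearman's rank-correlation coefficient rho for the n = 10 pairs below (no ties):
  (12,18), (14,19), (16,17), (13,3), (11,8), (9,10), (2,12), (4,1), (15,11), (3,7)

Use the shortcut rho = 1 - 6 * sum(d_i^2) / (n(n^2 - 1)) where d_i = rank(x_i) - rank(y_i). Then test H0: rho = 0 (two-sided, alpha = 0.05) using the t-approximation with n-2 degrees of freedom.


Step 1: Rank x and y separately (midranks; no ties here).
rank(x): 12->6, 14->8, 16->10, 13->7, 11->5, 9->4, 2->1, 4->3, 15->9, 3->2
rank(y): 18->9, 19->10, 17->8, 3->2, 8->4, 10->5, 12->7, 1->1, 11->6, 7->3
Step 2: d_i = R_x(i) - R_y(i); compute d_i^2.
  (6-9)^2=9, (8-10)^2=4, (10-8)^2=4, (7-2)^2=25, (5-4)^2=1, (4-5)^2=1, (1-7)^2=36, (3-1)^2=4, (9-6)^2=9, (2-3)^2=1
sum(d^2) = 94.
Step 3: rho = 1 - 6*94 / (10*(10^2 - 1)) = 1 - 564/990 = 0.430303.
Step 4: Under H0, t = rho * sqrt((n-2)/(1-rho^2)) = 1.3483 ~ t(8).
Step 5: Two-sided p-value from the t-distribution with 8 df = 0.214492.
Step 6: alpha = 0.05. fail to reject H0.

rho = 0.4303, p = 0.214492, fail to reject H0 at alpha = 0.05.


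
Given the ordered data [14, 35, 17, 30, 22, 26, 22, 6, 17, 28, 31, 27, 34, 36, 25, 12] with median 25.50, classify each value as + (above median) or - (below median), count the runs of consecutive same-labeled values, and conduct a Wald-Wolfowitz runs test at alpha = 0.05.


Step 1: Compute median = 25.50; label A = above, B = below.
Labels in order: BABABABBBAAAAABB  (n_A = 8, n_B = 8)
Step 2: Count runs R = 9.
Step 3: Under H0 (random ordering), E[R] = 2*n_A*n_B/(n_A+n_B) + 1 = 2*8*8/16 + 1 = 9.0000.
        Var[R] = 2*n_A*n_B*(2*n_A*n_B - n_A - n_B) / ((n_A+n_B)^2 * (n_A+n_B-1)) = 14336/3840 = 3.7333.
        SD[R] = 1.9322.
Step 4: R = E[R], so z = 0 with no continuity correction.
Step 5: Two-sided p-value via normal approximation = 2*(1 - Phi(|z|)) = 1.000000.
Step 6: alpha = 0.05. fail to reject H0.

R = 9, z = 0.0000, p = 1.000000, fail to reject H0.


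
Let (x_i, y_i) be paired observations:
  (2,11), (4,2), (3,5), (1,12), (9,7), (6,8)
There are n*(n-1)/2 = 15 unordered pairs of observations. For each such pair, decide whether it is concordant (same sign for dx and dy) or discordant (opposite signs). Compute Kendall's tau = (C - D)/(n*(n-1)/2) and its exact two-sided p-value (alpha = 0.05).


Step 1: Enumerate the 15 unordered pairs (i,j) with i<j and classify each by sign(x_j-x_i) * sign(y_j-y_i).
  (1,2):dx=+2,dy=-9->D; (1,3):dx=+1,dy=-6->D; (1,4):dx=-1,dy=+1->D; (1,5):dx=+7,dy=-4->D
  (1,6):dx=+4,dy=-3->D; (2,3):dx=-1,dy=+3->D; (2,4):dx=-3,dy=+10->D; (2,5):dx=+5,dy=+5->C
  (2,6):dx=+2,dy=+6->C; (3,4):dx=-2,dy=+7->D; (3,5):dx=+6,dy=+2->C; (3,6):dx=+3,dy=+3->C
  (4,5):dx=+8,dy=-5->D; (4,6):dx=+5,dy=-4->D; (5,6):dx=-3,dy=+1->D
Step 2: C = 4, D = 11, total pairs = 15.
Step 3: tau = (C - D)/(n(n-1)/2) = (4 - 11)/15 = -0.466667.
Step 4: Exact two-sided p-value (enumerate n! = 720 permutations of y under H0): p = 0.272222.
Step 5: alpha = 0.05. fail to reject H0.

tau_b = -0.4667 (C=4, D=11), p = 0.272222, fail to reject H0.


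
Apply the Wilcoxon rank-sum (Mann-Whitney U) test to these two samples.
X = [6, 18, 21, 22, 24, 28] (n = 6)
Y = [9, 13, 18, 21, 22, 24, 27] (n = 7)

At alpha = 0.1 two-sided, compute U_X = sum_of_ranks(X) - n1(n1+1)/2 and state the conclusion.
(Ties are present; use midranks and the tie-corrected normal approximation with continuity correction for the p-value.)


Step 1: Combine and sort all 13 observations; assign midranks.
sorted (value, group): (6,X), (9,Y), (13,Y), (18,X), (18,Y), (21,X), (21,Y), (22,X), (22,Y), (24,X), (24,Y), (27,Y), (28,X)
ranks: 6->1, 9->2, 13->3, 18->4.5, 18->4.5, 21->6.5, 21->6.5, 22->8.5, 22->8.5, 24->10.5, 24->10.5, 27->12, 28->13
Step 2: Rank sum for X: R1 = 1 + 4.5 + 6.5 + 8.5 + 10.5 + 13 = 44.
Step 3: U_X = R1 - n1(n1+1)/2 = 44 - 6*7/2 = 44 - 21 = 23.
       U_Y = n1*n2 - U_X = 42 - 23 = 19.
Step 4: Ties are present, so use the tie-corrected normal approximation (with continuity correction) for the p-value.
Step 5: p-value = 0.829399; compare to alpha = 0.1. fail to reject H0.

U_X = 23, p = 0.829399, fail to reject H0 at alpha = 0.1.


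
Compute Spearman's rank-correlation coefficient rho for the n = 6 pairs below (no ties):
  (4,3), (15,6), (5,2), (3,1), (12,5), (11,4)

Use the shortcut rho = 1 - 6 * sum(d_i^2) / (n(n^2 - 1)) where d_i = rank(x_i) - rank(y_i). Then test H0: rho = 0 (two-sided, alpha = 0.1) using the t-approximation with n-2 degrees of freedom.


Step 1: Rank x and y separately (midranks; no ties here).
rank(x): 4->2, 15->6, 5->3, 3->1, 12->5, 11->4
rank(y): 3->3, 6->6, 2->2, 1->1, 5->5, 4->4
Step 2: d_i = R_x(i) - R_y(i); compute d_i^2.
  (2-3)^2=1, (6-6)^2=0, (3-2)^2=1, (1-1)^2=0, (5-5)^2=0, (4-4)^2=0
sum(d^2) = 2.
Step 3: rho = 1 - 6*2 / (6*(6^2 - 1)) = 1 - 12/210 = 0.942857.
Step 4: Under H0, t = rho * sqrt((n-2)/(1-rho^2)) = 5.6595 ~ t(4).
Step 5: Two-sided p-value from the t-distribution with 4 df = 0.004805.
Step 6: alpha = 0.1. reject H0.

rho = 0.9429, p = 0.004805, reject H0 at alpha = 0.1.


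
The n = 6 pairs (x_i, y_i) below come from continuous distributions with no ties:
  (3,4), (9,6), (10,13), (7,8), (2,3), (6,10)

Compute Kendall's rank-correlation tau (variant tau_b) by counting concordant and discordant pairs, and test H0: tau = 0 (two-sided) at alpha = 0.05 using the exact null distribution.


Step 1: Enumerate the 15 unordered pairs (i,j) with i<j and classify each by sign(x_j-x_i) * sign(y_j-y_i).
  (1,2):dx=+6,dy=+2->C; (1,3):dx=+7,dy=+9->C; (1,4):dx=+4,dy=+4->C; (1,5):dx=-1,dy=-1->C
  (1,6):dx=+3,dy=+6->C; (2,3):dx=+1,dy=+7->C; (2,4):dx=-2,dy=+2->D; (2,5):dx=-7,dy=-3->C
  (2,6):dx=-3,dy=+4->D; (3,4):dx=-3,dy=-5->C; (3,5):dx=-8,dy=-10->C; (3,6):dx=-4,dy=-3->C
  (4,5):dx=-5,dy=-5->C; (4,6):dx=-1,dy=+2->D; (5,6):dx=+4,dy=+7->C
Step 2: C = 12, D = 3, total pairs = 15.
Step 3: tau = (C - D)/(n(n-1)/2) = (12 - 3)/15 = 0.600000.
Step 4: Exact two-sided p-value (enumerate n! = 720 permutations of y under H0): p = 0.136111.
Step 5: alpha = 0.05. fail to reject H0.

tau_b = 0.6000 (C=12, D=3), p = 0.136111, fail to reject H0.


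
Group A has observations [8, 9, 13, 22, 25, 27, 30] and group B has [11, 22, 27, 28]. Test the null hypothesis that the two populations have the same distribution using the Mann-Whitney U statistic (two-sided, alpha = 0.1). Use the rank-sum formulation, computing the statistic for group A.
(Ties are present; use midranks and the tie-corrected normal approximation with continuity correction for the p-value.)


Step 1: Combine and sort all 11 observations; assign midranks.
sorted (value, group): (8,X), (9,X), (11,Y), (13,X), (22,X), (22,Y), (25,X), (27,X), (27,Y), (28,Y), (30,X)
ranks: 8->1, 9->2, 11->3, 13->4, 22->5.5, 22->5.5, 25->7, 27->8.5, 27->8.5, 28->10, 30->11
Step 2: Rank sum for X: R1 = 1 + 2 + 4 + 5.5 + 7 + 8.5 + 11 = 39.
Step 3: U_X = R1 - n1(n1+1)/2 = 39 - 7*8/2 = 39 - 28 = 11.
       U_Y = n1*n2 - U_X = 28 - 11 = 17.
Step 4: Ties are present, so use the tie-corrected normal approximation (with continuity correction) for the p-value.
Step 5: p-value = 0.635059; compare to alpha = 0.1. fail to reject H0.

U_X = 11, p = 0.635059, fail to reject H0 at alpha = 0.1.


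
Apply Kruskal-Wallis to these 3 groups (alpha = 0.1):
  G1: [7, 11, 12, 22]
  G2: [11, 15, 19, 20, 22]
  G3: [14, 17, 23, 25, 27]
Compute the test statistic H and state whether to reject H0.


Step 1: Combine all N = 14 observations and assign midranks.
sorted (value, group, rank): (7,G1,1), (11,G1,2.5), (11,G2,2.5), (12,G1,4), (14,G3,5), (15,G2,6), (17,G3,7), (19,G2,8), (20,G2,9), (22,G1,10.5), (22,G2,10.5), (23,G3,12), (25,G3,13), (27,G3,14)
Step 2: Sum ranks within each group.
R_1 = 18 (n_1 = 4)
R_2 = 36 (n_2 = 5)
R_3 = 51 (n_3 = 5)
Step 3: H = 12/(N(N+1)) * sum(R_i^2/n_i) - 3(N+1)
     = 12/(14*15) * (18^2/4 + 36^2/5 + 51^2/5) - 3*15
     = 0.057143 * 860.4 - 45
     = 4.165714.
Step 4: Ties present; correction factor C = 1 - 12/(14^3 - 14) = 0.995604. Corrected H = 4.165714 / 0.995604 = 4.184106.
Step 5: Under H0, H ~ chi^2(2); p-value = 0.123433.
Step 6: alpha = 0.1. fail to reject H0.

H = 4.1841, df = 2, p = 0.123433, fail to reject H0.


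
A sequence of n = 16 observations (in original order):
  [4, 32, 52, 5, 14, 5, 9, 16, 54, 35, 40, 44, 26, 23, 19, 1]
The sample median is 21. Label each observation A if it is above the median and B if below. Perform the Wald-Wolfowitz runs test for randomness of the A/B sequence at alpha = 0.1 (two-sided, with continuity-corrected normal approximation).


Step 1: Compute median = 21; label A = above, B = below.
Labels in order: BAABBBBBAAAAAABB  (n_A = 8, n_B = 8)
Step 2: Count runs R = 5.
Step 3: Under H0 (random ordering), E[R] = 2*n_A*n_B/(n_A+n_B) + 1 = 2*8*8/16 + 1 = 9.0000.
        Var[R] = 2*n_A*n_B*(2*n_A*n_B - n_A - n_B) / ((n_A+n_B)^2 * (n_A+n_B-1)) = 14336/3840 = 3.7333.
        SD[R] = 1.9322.
Step 4: Continuity-corrected z = (R + 0.5 - E[R]) / SD[R] = (5 + 0.5 - 9.0000) / 1.9322 = -1.8114.
Step 5: Two-sided p-value via normal approximation = 2*(1 - Phi(|z|)) = 0.070076.
Step 6: alpha = 0.1. reject H0.

R = 5, z = -1.8114, p = 0.070076, reject H0.


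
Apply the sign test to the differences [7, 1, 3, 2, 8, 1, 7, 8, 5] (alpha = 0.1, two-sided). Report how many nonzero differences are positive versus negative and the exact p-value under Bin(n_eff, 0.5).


Step 1: Discard zero differences. Original n = 9; n_eff = number of nonzero differences = 9.
Nonzero differences (with sign): +7, +1, +3, +2, +8, +1, +7, +8, +5
Step 2: Count signs: positive = 9, negative = 0.
Step 3: Under H0: P(positive) = 0.5, so the number of positives S ~ Bin(9, 0.5).
Step 4: Two-sided exact p-value = sum of Bin(9,0.5) probabilities at or below the observed probability = 0.003906.
Step 5: alpha = 0.1. reject H0.

n_eff = 9, pos = 9, neg = 0, p = 0.003906, reject H0.


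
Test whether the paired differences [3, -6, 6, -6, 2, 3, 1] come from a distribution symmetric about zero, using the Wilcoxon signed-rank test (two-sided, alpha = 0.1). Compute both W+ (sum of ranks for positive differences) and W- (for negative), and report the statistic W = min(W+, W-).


Step 1: Drop any zero differences (none here) and take |d_i|.
|d| = [3, 6, 6, 6, 2, 3, 1]
Step 2: Midrank |d_i| (ties get averaged ranks).
ranks: |3|->3.5, |6|->6, |6|->6, |6|->6, |2|->2, |3|->3.5, |1|->1
Step 3: Attach original signs; sum ranks with positive sign and with negative sign.
W+ = 3.5 + 6 + 2 + 3.5 + 1 = 16
W- = 6 + 6 = 12
(Check: W+ + W- = 28 should equal n(n+1)/2 = 28.)
Step 4: Test statistic W = min(W+, W-) = 12.
Step 5: Ties in |d|, so use the tie-corrected normal approximation.
        E[W] = n(n+1)/4 = 7*8/4 = 14.
        Tie groups: |d|=3 (t=2), |d|=6 (t=3); sum(t^3 - t) = 30.
        Var[W] = n(n+1)(2n+1)/24 - sum(t^3-t)/48 = 840/24 - 30/48 = 34.375.
        z = (W - E[W]) / sqrt(Var[W]) = (12 - 14) / 5.8630 = -0.3411.
        Two-sided p = 2*Phi(z) = 0.733012.
Step 6: alpha = 0.1. fail to reject H0.

W+ = 16, W- = 12, W = min = 12, p = 0.733012, fail to reject H0.


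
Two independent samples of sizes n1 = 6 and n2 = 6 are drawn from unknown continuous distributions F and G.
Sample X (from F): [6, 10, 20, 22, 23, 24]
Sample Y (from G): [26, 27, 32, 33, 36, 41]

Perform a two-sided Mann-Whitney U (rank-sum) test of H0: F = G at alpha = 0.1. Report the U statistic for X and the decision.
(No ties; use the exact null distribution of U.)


Step 1: Combine and sort all 12 observations; assign midranks.
sorted (value, group): (6,X), (10,X), (20,X), (22,X), (23,X), (24,X), (26,Y), (27,Y), (32,Y), (33,Y), (36,Y), (41,Y)
ranks: 6->1, 10->2, 20->3, 22->4, 23->5, 24->6, 26->7, 27->8, 32->9, 33->10, 36->11, 41->12
Step 2: Rank sum for X: R1 = 1 + 2 + 3 + 4 + 5 + 6 = 21.
Step 3: U_X = R1 - n1(n1+1)/2 = 21 - 6*7/2 = 21 - 21 = 0.
       U_Y = n1*n2 - U_X = 36 - 0 = 36.
Step 4: No ties, so the exact null distribution of U (based on enumerating the C(12,6) = 924 equally likely rank assignments) gives the two-sided p-value.
Step 5: p-value = 0.002165; compare to alpha = 0.1. reject H0.

U_X = 0, p = 0.002165, reject H0 at alpha = 0.1.


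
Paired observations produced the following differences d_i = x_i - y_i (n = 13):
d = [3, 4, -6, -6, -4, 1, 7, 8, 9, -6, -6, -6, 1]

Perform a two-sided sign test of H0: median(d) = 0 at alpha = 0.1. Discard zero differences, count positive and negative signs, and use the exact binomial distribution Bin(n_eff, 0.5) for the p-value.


Step 1: Discard zero differences. Original n = 13; n_eff = number of nonzero differences = 13.
Nonzero differences (with sign): +3, +4, -6, -6, -4, +1, +7, +8, +9, -6, -6, -6, +1
Step 2: Count signs: positive = 7, negative = 6.
Step 3: Under H0: P(positive) = 0.5, so the number of positives S ~ Bin(13, 0.5).
Step 4: Two-sided exact p-value = sum of Bin(13,0.5) probabilities at or below the observed probability = 1.000000.
Step 5: alpha = 0.1. fail to reject H0.

n_eff = 13, pos = 7, neg = 6, p = 1.000000, fail to reject H0.


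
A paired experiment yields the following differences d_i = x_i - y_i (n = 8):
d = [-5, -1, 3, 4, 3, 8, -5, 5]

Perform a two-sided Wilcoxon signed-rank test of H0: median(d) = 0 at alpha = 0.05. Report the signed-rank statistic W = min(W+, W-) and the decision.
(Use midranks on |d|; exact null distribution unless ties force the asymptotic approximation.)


Step 1: Drop any zero differences (none here) and take |d_i|.
|d| = [5, 1, 3, 4, 3, 8, 5, 5]
Step 2: Midrank |d_i| (ties get averaged ranks).
ranks: |5|->6, |1|->1, |3|->2.5, |4|->4, |3|->2.5, |8|->8, |5|->6, |5|->6
Step 3: Attach original signs; sum ranks with positive sign and with negative sign.
W+ = 2.5 + 4 + 2.5 + 8 + 6 = 23
W- = 6 + 1 + 6 = 13
(Check: W+ + W- = 36 should equal n(n+1)/2 = 36.)
Step 4: Test statistic W = min(W+, W-) = 13.
Step 5: Ties in |d|, so use the tie-corrected normal approximation.
        E[W] = n(n+1)/4 = 8*9/4 = 18.
        Tie groups: |d|=3 (t=2), |d|=5 (t=3); sum(t^3 - t) = 30.
        Var[W] = n(n+1)(2n+1)/24 - sum(t^3-t)/48 = 1224/24 - 30/48 = 50.375.
        z = (W - E[W]) / sqrt(Var[W]) = (13 - 18) / 7.0975 = -0.7045.
        Two-sided p = 2*Phi(z) = 0.481140.
Step 6: alpha = 0.05. fail to reject H0.

W+ = 23, W- = 13, W = min = 13, p = 0.481140, fail to reject H0.


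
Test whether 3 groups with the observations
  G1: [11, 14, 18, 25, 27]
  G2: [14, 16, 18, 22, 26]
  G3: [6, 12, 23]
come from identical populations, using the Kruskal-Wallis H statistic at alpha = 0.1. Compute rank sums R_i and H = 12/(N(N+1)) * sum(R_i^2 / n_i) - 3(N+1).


Step 1: Combine all N = 13 observations and assign midranks.
sorted (value, group, rank): (6,G3,1), (11,G1,2), (12,G3,3), (14,G1,4.5), (14,G2,4.5), (16,G2,6), (18,G1,7.5), (18,G2,7.5), (22,G2,9), (23,G3,10), (25,G1,11), (26,G2,12), (27,G1,13)
Step 2: Sum ranks within each group.
R_1 = 38 (n_1 = 5)
R_2 = 39 (n_2 = 5)
R_3 = 14 (n_3 = 3)
Step 3: H = 12/(N(N+1)) * sum(R_i^2/n_i) - 3(N+1)
     = 12/(13*14) * (38^2/5 + 39^2/5 + 14^2/3) - 3*14
     = 0.065934 * 658.333 - 42
     = 1.406593.
Step 4: Ties present; correction factor C = 1 - 12/(13^3 - 13) = 0.994505. Corrected H = 1.406593 / 0.994505 = 1.414365.
Step 5: Under H0, H ~ chi^2(2); p-value = 0.493031.
Step 6: alpha = 0.1. fail to reject H0.

H = 1.4144, df = 2, p = 0.493031, fail to reject H0.


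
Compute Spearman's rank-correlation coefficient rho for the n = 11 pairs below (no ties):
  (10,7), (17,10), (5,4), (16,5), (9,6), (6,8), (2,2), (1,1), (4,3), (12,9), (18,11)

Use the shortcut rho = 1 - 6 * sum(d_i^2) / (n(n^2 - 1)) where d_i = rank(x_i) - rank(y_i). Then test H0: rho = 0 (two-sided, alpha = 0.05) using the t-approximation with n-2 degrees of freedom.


Step 1: Rank x and y separately (midranks; no ties here).
rank(x): 10->7, 17->10, 5->4, 16->9, 9->6, 6->5, 2->2, 1->1, 4->3, 12->8, 18->11
rank(y): 7->7, 10->10, 4->4, 5->5, 6->6, 8->8, 2->2, 1->1, 3->3, 9->9, 11->11
Step 2: d_i = R_x(i) - R_y(i); compute d_i^2.
  (7-7)^2=0, (10-10)^2=0, (4-4)^2=0, (9-5)^2=16, (6-6)^2=0, (5-8)^2=9, (2-2)^2=0, (1-1)^2=0, (3-3)^2=0, (8-9)^2=1, (11-11)^2=0
sum(d^2) = 26.
Step 3: rho = 1 - 6*26 / (11*(11^2 - 1)) = 1 - 156/1320 = 0.881818.
Step 4: Under H0, t = rho * sqrt((n-2)/(1-rho^2)) = 5.6097 ~ t(9).
Step 5: Two-sided p-value from the t-distribution with 9 df = 0.000330.
Step 6: alpha = 0.05. reject H0.

rho = 0.8818, p = 0.000330, reject H0 at alpha = 0.05.


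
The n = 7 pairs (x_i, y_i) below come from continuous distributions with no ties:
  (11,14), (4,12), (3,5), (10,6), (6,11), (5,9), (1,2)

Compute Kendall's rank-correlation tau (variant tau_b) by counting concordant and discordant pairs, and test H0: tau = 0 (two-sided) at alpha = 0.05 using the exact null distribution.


Step 1: Enumerate the 21 unordered pairs (i,j) with i<j and classify each by sign(x_j-x_i) * sign(y_j-y_i).
  (1,2):dx=-7,dy=-2->C; (1,3):dx=-8,dy=-9->C; (1,4):dx=-1,dy=-8->C; (1,5):dx=-5,dy=-3->C
  (1,6):dx=-6,dy=-5->C; (1,7):dx=-10,dy=-12->C; (2,3):dx=-1,dy=-7->C; (2,4):dx=+6,dy=-6->D
  (2,5):dx=+2,dy=-1->D; (2,6):dx=+1,dy=-3->D; (2,7):dx=-3,dy=-10->C; (3,4):dx=+7,dy=+1->C
  (3,5):dx=+3,dy=+6->C; (3,6):dx=+2,dy=+4->C; (3,7):dx=-2,dy=-3->C; (4,5):dx=-4,dy=+5->D
  (4,6):dx=-5,dy=+3->D; (4,7):dx=-9,dy=-4->C; (5,6):dx=-1,dy=-2->C; (5,7):dx=-5,dy=-9->C
  (6,7):dx=-4,dy=-7->C
Step 2: C = 16, D = 5, total pairs = 21.
Step 3: tau = (C - D)/(n(n-1)/2) = (16 - 5)/21 = 0.523810.
Step 4: Exact two-sided p-value (enumerate n! = 5040 permutations of y under H0): p = 0.136111.
Step 5: alpha = 0.05. fail to reject H0.

tau_b = 0.5238 (C=16, D=5), p = 0.136111, fail to reject H0.


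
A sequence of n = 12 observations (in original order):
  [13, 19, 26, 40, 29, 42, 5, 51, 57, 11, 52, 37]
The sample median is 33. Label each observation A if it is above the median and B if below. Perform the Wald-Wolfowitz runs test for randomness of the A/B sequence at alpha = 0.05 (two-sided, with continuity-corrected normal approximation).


Step 1: Compute median = 33; label A = above, B = below.
Labels in order: BBBABABAABAA  (n_A = 6, n_B = 6)
Step 2: Count runs R = 8.
Step 3: Under H0 (random ordering), E[R] = 2*n_A*n_B/(n_A+n_B) + 1 = 2*6*6/12 + 1 = 7.0000.
        Var[R] = 2*n_A*n_B*(2*n_A*n_B - n_A - n_B) / ((n_A+n_B)^2 * (n_A+n_B-1)) = 4320/1584 = 2.7273.
        SD[R] = 1.6514.
Step 4: Continuity-corrected z = (R - 0.5 - E[R]) / SD[R] = (8 - 0.5 - 7.0000) / 1.6514 = 0.3028.
Step 5: Two-sided p-value via normal approximation = 2*(1 - Phi(|z|)) = 0.762069.
Step 6: alpha = 0.05. fail to reject H0.

R = 8, z = 0.3028, p = 0.762069, fail to reject H0.


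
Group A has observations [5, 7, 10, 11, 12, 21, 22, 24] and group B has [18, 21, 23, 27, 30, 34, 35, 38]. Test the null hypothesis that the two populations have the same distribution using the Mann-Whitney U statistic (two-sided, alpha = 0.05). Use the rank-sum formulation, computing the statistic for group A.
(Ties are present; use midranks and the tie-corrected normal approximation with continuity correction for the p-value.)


Step 1: Combine and sort all 16 observations; assign midranks.
sorted (value, group): (5,X), (7,X), (10,X), (11,X), (12,X), (18,Y), (21,X), (21,Y), (22,X), (23,Y), (24,X), (27,Y), (30,Y), (34,Y), (35,Y), (38,Y)
ranks: 5->1, 7->2, 10->3, 11->4, 12->5, 18->6, 21->7.5, 21->7.5, 22->9, 23->10, 24->11, 27->12, 30->13, 34->14, 35->15, 38->16
Step 2: Rank sum for X: R1 = 1 + 2 + 3 + 4 + 5 + 7.5 + 9 + 11 = 42.5.
Step 3: U_X = R1 - n1(n1+1)/2 = 42.5 - 8*9/2 = 42.5 - 36 = 6.5.
       U_Y = n1*n2 - U_X = 64 - 6.5 = 57.5.
Step 4: Ties are present, so use the tie-corrected normal approximation (with continuity correction) for the p-value.
Step 5: p-value = 0.008603; compare to alpha = 0.05. reject H0.

U_X = 6.5, p = 0.008603, reject H0 at alpha = 0.05.


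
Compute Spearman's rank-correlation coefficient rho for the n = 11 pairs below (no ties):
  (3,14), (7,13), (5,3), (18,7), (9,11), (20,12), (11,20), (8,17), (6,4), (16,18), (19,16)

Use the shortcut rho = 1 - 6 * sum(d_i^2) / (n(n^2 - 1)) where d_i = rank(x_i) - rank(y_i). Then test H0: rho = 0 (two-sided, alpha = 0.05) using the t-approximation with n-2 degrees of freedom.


Step 1: Rank x and y separately (midranks; no ties here).
rank(x): 3->1, 7->4, 5->2, 18->9, 9->6, 20->11, 11->7, 8->5, 6->3, 16->8, 19->10
rank(y): 14->7, 13->6, 3->1, 7->3, 11->4, 12->5, 20->11, 17->9, 4->2, 18->10, 16->8
Step 2: d_i = R_x(i) - R_y(i); compute d_i^2.
  (1-7)^2=36, (4-6)^2=4, (2-1)^2=1, (9-3)^2=36, (6-4)^2=4, (11-5)^2=36, (7-11)^2=16, (5-9)^2=16, (3-2)^2=1, (8-10)^2=4, (10-8)^2=4
sum(d^2) = 158.
Step 3: rho = 1 - 6*158 / (11*(11^2 - 1)) = 1 - 948/1320 = 0.281818.
Step 4: Under H0, t = rho * sqrt((n-2)/(1-rho^2)) = 0.8812 ~ t(9).
Step 5: Two-sided p-value from the t-distribution with 9 df = 0.401145.
Step 6: alpha = 0.05. fail to reject H0.

rho = 0.2818, p = 0.401145, fail to reject H0 at alpha = 0.05.


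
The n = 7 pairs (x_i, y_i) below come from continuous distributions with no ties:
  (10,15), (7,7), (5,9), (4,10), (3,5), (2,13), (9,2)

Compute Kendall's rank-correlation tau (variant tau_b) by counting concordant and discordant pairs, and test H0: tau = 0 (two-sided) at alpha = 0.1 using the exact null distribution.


Step 1: Enumerate the 21 unordered pairs (i,j) with i<j and classify each by sign(x_j-x_i) * sign(y_j-y_i).
  (1,2):dx=-3,dy=-8->C; (1,3):dx=-5,dy=-6->C; (1,4):dx=-6,dy=-5->C; (1,5):dx=-7,dy=-10->C
  (1,6):dx=-8,dy=-2->C; (1,7):dx=-1,dy=-13->C; (2,3):dx=-2,dy=+2->D; (2,4):dx=-3,dy=+3->D
  (2,5):dx=-4,dy=-2->C; (2,6):dx=-5,dy=+6->D; (2,7):dx=+2,dy=-5->D; (3,4):dx=-1,dy=+1->D
  (3,5):dx=-2,dy=-4->C; (3,6):dx=-3,dy=+4->D; (3,7):dx=+4,dy=-7->D; (4,5):dx=-1,dy=-5->C
  (4,6):dx=-2,dy=+3->D; (4,7):dx=+5,dy=-8->D; (5,6):dx=-1,dy=+8->D; (5,7):dx=+6,dy=-3->D
  (6,7):dx=+7,dy=-11->D
Step 2: C = 9, D = 12, total pairs = 21.
Step 3: tau = (C - D)/(n(n-1)/2) = (9 - 12)/21 = -0.142857.
Step 4: Exact two-sided p-value (enumerate n! = 5040 permutations of y under H0): p = 0.772619.
Step 5: alpha = 0.1. fail to reject H0.

tau_b = -0.1429 (C=9, D=12), p = 0.772619, fail to reject H0.


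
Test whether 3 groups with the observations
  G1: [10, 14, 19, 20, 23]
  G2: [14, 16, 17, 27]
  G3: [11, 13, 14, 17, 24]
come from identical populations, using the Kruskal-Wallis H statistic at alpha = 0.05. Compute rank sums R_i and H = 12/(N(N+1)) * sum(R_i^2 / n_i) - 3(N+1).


Step 1: Combine all N = 14 observations and assign midranks.
sorted (value, group, rank): (10,G1,1), (11,G3,2), (13,G3,3), (14,G1,5), (14,G2,5), (14,G3,5), (16,G2,7), (17,G2,8.5), (17,G3,8.5), (19,G1,10), (20,G1,11), (23,G1,12), (24,G3,13), (27,G2,14)
Step 2: Sum ranks within each group.
R_1 = 39 (n_1 = 5)
R_2 = 34.5 (n_2 = 4)
R_3 = 31.5 (n_3 = 5)
Step 3: H = 12/(N(N+1)) * sum(R_i^2/n_i) - 3(N+1)
     = 12/(14*15) * (39^2/5 + 34.5^2/4 + 31.5^2/5) - 3*15
     = 0.057143 * 800.212 - 45
     = 0.726429.
Step 4: Ties present; correction factor C = 1 - 30/(14^3 - 14) = 0.989011. Corrected H = 0.726429 / 0.989011 = 0.734500.
Step 5: Under H0, H ~ chi^2(2); p-value = 0.692636.
Step 6: alpha = 0.05. fail to reject H0.

H = 0.7345, df = 2, p = 0.692636, fail to reject H0.


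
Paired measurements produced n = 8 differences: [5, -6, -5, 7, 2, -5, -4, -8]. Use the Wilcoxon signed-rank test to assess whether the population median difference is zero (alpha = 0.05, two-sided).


Step 1: Drop any zero differences (none here) and take |d_i|.
|d| = [5, 6, 5, 7, 2, 5, 4, 8]
Step 2: Midrank |d_i| (ties get averaged ranks).
ranks: |5|->4, |6|->6, |5|->4, |7|->7, |2|->1, |5|->4, |4|->2, |8|->8
Step 3: Attach original signs; sum ranks with positive sign and with negative sign.
W+ = 4 + 7 + 1 = 12
W- = 6 + 4 + 4 + 2 + 8 = 24
(Check: W+ + W- = 36 should equal n(n+1)/2 = 36.)
Step 4: Test statistic W = min(W+, W-) = 12.
Step 5: Ties in |d|, so use the tie-corrected normal approximation.
        E[W] = n(n+1)/4 = 8*9/4 = 18.
        Tie groups: |d|=5 (t=3); sum(t^3 - t) = 24.
        Var[W] = n(n+1)(2n+1)/24 - sum(t^3-t)/48 = 1224/24 - 24/48 = 50.5.
        z = (W - E[W]) / sqrt(Var[W]) = (12 - 18) / 7.1063 = -0.8443.
        Two-sided p = 2*Phi(z) = 0.398492.
Step 6: alpha = 0.05. fail to reject H0.

W+ = 12, W- = 24, W = min = 12, p = 0.398492, fail to reject H0.


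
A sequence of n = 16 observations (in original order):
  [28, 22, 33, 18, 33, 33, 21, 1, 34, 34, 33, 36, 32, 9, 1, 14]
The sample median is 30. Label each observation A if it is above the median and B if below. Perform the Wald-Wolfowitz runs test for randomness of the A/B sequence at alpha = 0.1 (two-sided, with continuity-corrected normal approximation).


Step 1: Compute median = 30; label A = above, B = below.
Labels in order: BBABAABBAAAAABBB  (n_A = 8, n_B = 8)
Step 2: Count runs R = 7.
Step 3: Under H0 (random ordering), E[R] = 2*n_A*n_B/(n_A+n_B) + 1 = 2*8*8/16 + 1 = 9.0000.
        Var[R] = 2*n_A*n_B*(2*n_A*n_B - n_A - n_B) / ((n_A+n_B)^2 * (n_A+n_B-1)) = 14336/3840 = 3.7333.
        SD[R] = 1.9322.
Step 4: Continuity-corrected z = (R + 0.5 - E[R]) / SD[R] = (7 + 0.5 - 9.0000) / 1.9322 = -0.7763.
Step 5: Two-sided p-value via normal approximation = 2*(1 - Phi(|z|)) = 0.437558.
Step 6: alpha = 0.1. fail to reject H0.

R = 7, z = -0.7763, p = 0.437558, fail to reject H0.


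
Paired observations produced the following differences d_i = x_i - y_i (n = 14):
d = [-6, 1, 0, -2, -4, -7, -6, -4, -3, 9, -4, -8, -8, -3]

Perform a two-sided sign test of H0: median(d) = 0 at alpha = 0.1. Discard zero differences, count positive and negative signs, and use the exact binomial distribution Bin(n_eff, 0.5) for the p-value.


Step 1: Discard zero differences. Original n = 14; n_eff = number of nonzero differences = 13.
Nonzero differences (with sign): -6, +1, -2, -4, -7, -6, -4, -3, +9, -4, -8, -8, -3
Step 2: Count signs: positive = 2, negative = 11.
Step 3: Under H0: P(positive) = 0.5, so the number of positives S ~ Bin(13, 0.5).
Step 4: Two-sided exact p-value = sum of Bin(13,0.5) probabilities at or below the observed probability = 0.022461.
Step 5: alpha = 0.1. reject H0.

n_eff = 13, pos = 2, neg = 11, p = 0.022461, reject H0.


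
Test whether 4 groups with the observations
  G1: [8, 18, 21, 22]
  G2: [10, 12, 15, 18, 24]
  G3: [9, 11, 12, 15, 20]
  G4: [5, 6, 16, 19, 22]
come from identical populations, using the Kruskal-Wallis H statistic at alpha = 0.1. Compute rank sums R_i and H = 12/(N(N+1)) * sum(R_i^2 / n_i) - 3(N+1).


Step 1: Combine all N = 19 observations and assign midranks.
sorted (value, group, rank): (5,G4,1), (6,G4,2), (8,G1,3), (9,G3,4), (10,G2,5), (11,G3,6), (12,G2,7.5), (12,G3,7.5), (15,G2,9.5), (15,G3,9.5), (16,G4,11), (18,G1,12.5), (18,G2,12.5), (19,G4,14), (20,G3,15), (21,G1,16), (22,G1,17.5), (22,G4,17.5), (24,G2,19)
Step 2: Sum ranks within each group.
R_1 = 49 (n_1 = 4)
R_2 = 53.5 (n_2 = 5)
R_3 = 42 (n_3 = 5)
R_4 = 45.5 (n_4 = 5)
Step 3: H = 12/(N(N+1)) * sum(R_i^2/n_i) - 3(N+1)
     = 12/(19*20) * (49^2/4 + 53.5^2/5 + 42^2/5 + 45.5^2/5) - 3*20
     = 0.031579 * 1939.55 - 60
     = 1.248947.
Step 4: Ties present; correction factor C = 1 - 24/(19^3 - 19) = 0.996491. Corrected H = 1.248947 / 0.996491 = 1.253345.
Step 5: Under H0, H ~ chi^2(3); p-value = 0.740240.
Step 6: alpha = 0.1. fail to reject H0.

H = 1.2533, df = 3, p = 0.740240, fail to reject H0.


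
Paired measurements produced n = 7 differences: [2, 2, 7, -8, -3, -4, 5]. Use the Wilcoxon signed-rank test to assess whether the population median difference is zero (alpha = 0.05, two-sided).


Step 1: Drop any zero differences (none here) and take |d_i|.
|d| = [2, 2, 7, 8, 3, 4, 5]
Step 2: Midrank |d_i| (ties get averaged ranks).
ranks: |2|->1.5, |2|->1.5, |7|->6, |8|->7, |3|->3, |4|->4, |5|->5
Step 3: Attach original signs; sum ranks with positive sign and with negative sign.
W+ = 1.5 + 1.5 + 6 + 5 = 14
W- = 7 + 3 + 4 = 14
(Check: W+ + W- = 28 should equal n(n+1)/2 = 28.)
Step 4: Test statistic W = min(W+, W-) = 14.
Step 5: Ties in |d|, so use the tie-corrected normal approximation.
        E[W] = n(n+1)/4 = 7*8/4 = 14.
        Tie groups: |d|=2 (t=2); sum(t^3 - t) = 6.
        Var[W] = n(n+1)(2n+1)/24 - sum(t^3-t)/48 = 840/24 - 6/48 = 34.875.
        z = (W - E[W]) / sqrt(Var[W]) = (14 - 14) / 5.9055 = 0.0000.
        Two-sided p = 2*Phi(z) = 1.000000.
Step 6: alpha = 0.05. fail to reject H0.

W+ = 14, W- = 14, W = min = 14, p = 1.000000, fail to reject H0.


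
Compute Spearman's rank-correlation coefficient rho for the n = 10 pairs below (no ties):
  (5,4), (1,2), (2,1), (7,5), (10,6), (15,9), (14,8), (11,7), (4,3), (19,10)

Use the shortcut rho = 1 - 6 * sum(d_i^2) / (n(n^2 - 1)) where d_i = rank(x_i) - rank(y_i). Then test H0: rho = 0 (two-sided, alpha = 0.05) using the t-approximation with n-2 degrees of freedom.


Step 1: Rank x and y separately (midranks; no ties here).
rank(x): 5->4, 1->1, 2->2, 7->5, 10->6, 15->9, 14->8, 11->7, 4->3, 19->10
rank(y): 4->4, 2->2, 1->1, 5->5, 6->6, 9->9, 8->8, 7->7, 3->3, 10->10
Step 2: d_i = R_x(i) - R_y(i); compute d_i^2.
  (4-4)^2=0, (1-2)^2=1, (2-1)^2=1, (5-5)^2=0, (6-6)^2=0, (9-9)^2=0, (8-8)^2=0, (7-7)^2=0, (3-3)^2=0, (10-10)^2=0
sum(d^2) = 2.
Step 3: rho = 1 - 6*2 / (10*(10^2 - 1)) = 1 - 12/990 = 0.987879.
Step 4: Under H0, t = rho * sqrt((n-2)/(1-rho^2)) = 18.0003 ~ t(8).
Step 5: Two-sided p-value from the t-distribution with 8 df = 0.000000.
Step 6: alpha = 0.05. reject H0.

rho = 0.9879, p = 0.000000, reject H0 at alpha = 0.05.


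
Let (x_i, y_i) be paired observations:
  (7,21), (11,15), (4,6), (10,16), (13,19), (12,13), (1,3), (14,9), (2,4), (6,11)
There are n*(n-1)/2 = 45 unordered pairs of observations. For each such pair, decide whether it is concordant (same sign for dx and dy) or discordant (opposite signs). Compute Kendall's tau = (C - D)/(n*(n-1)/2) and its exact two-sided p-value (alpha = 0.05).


Step 1: Enumerate the 45 unordered pairs (i,j) with i<j and classify each by sign(x_j-x_i) * sign(y_j-y_i).
  (1,2):dx=+4,dy=-6->D; (1,3):dx=-3,dy=-15->C; (1,4):dx=+3,dy=-5->D; (1,5):dx=+6,dy=-2->D
  (1,6):dx=+5,dy=-8->D; (1,7):dx=-6,dy=-18->C; (1,8):dx=+7,dy=-12->D; (1,9):dx=-5,dy=-17->C
  (1,10):dx=-1,dy=-10->C; (2,3):dx=-7,dy=-9->C; (2,4):dx=-1,dy=+1->D; (2,5):dx=+2,dy=+4->C
  (2,6):dx=+1,dy=-2->D; (2,7):dx=-10,dy=-12->C; (2,8):dx=+3,dy=-6->D; (2,9):dx=-9,dy=-11->C
  (2,10):dx=-5,dy=-4->C; (3,4):dx=+6,dy=+10->C; (3,5):dx=+9,dy=+13->C; (3,6):dx=+8,dy=+7->C
  (3,7):dx=-3,dy=-3->C; (3,8):dx=+10,dy=+3->C; (3,9):dx=-2,dy=-2->C; (3,10):dx=+2,dy=+5->C
  (4,5):dx=+3,dy=+3->C; (4,6):dx=+2,dy=-3->D; (4,7):dx=-9,dy=-13->C; (4,8):dx=+4,dy=-7->D
  (4,9):dx=-8,dy=-12->C; (4,10):dx=-4,dy=-5->C; (5,6):dx=-1,dy=-6->C; (5,7):dx=-12,dy=-16->C
  (5,8):dx=+1,dy=-10->D; (5,9):dx=-11,dy=-15->C; (5,10):dx=-7,dy=-8->C; (6,7):dx=-11,dy=-10->C
  (6,8):dx=+2,dy=-4->D; (6,9):dx=-10,dy=-9->C; (6,10):dx=-6,dy=-2->C; (7,8):dx=+13,dy=+6->C
  (7,9):dx=+1,dy=+1->C; (7,10):dx=+5,dy=+8->C; (8,9):dx=-12,dy=-5->C; (8,10):dx=-8,dy=+2->D
  (9,10):dx=+4,dy=+7->C
Step 2: C = 32, D = 13, total pairs = 45.
Step 3: tau = (C - D)/(n(n-1)/2) = (32 - 13)/45 = 0.422222.
Step 4: Exact two-sided p-value (enumerate n! = 3628800 permutations of y under H0): p = 0.108313.
Step 5: alpha = 0.05. fail to reject H0.

tau_b = 0.4222 (C=32, D=13), p = 0.108313, fail to reject H0.


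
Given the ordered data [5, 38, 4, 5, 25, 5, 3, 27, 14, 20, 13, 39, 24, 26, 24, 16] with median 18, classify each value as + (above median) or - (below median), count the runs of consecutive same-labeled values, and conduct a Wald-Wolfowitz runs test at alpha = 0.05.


Step 1: Compute median = 18; label A = above, B = below.
Labels in order: BABBABBABABAAAAB  (n_A = 8, n_B = 8)
Step 2: Count runs R = 11.
Step 3: Under H0 (random ordering), E[R] = 2*n_A*n_B/(n_A+n_B) + 1 = 2*8*8/16 + 1 = 9.0000.
        Var[R] = 2*n_A*n_B*(2*n_A*n_B - n_A - n_B) / ((n_A+n_B)^2 * (n_A+n_B-1)) = 14336/3840 = 3.7333.
        SD[R] = 1.9322.
Step 4: Continuity-corrected z = (R - 0.5 - E[R]) / SD[R] = (11 - 0.5 - 9.0000) / 1.9322 = 0.7763.
Step 5: Two-sided p-value via normal approximation = 2*(1 - Phi(|z|)) = 0.437558.
Step 6: alpha = 0.05. fail to reject H0.

R = 11, z = 0.7763, p = 0.437558, fail to reject H0.


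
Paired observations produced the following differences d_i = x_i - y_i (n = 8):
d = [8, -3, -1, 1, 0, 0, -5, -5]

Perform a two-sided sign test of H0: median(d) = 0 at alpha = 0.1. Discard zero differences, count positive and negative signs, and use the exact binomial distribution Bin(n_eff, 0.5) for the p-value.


Step 1: Discard zero differences. Original n = 8; n_eff = number of nonzero differences = 6.
Nonzero differences (with sign): +8, -3, -1, +1, -5, -5
Step 2: Count signs: positive = 2, negative = 4.
Step 3: Under H0: P(positive) = 0.5, so the number of positives S ~ Bin(6, 0.5).
Step 4: Two-sided exact p-value = sum of Bin(6,0.5) probabilities at or below the observed probability = 0.687500.
Step 5: alpha = 0.1. fail to reject H0.

n_eff = 6, pos = 2, neg = 4, p = 0.687500, fail to reject H0.


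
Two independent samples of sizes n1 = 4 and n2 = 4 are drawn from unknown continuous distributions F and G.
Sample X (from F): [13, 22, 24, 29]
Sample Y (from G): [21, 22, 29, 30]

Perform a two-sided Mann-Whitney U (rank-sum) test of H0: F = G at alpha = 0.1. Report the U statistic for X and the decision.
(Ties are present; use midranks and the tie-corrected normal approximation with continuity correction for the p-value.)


Step 1: Combine and sort all 8 observations; assign midranks.
sorted (value, group): (13,X), (21,Y), (22,X), (22,Y), (24,X), (29,X), (29,Y), (30,Y)
ranks: 13->1, 21->2, 22->3.5, 22->3.5, 24->5, 29->6.5, 29->6.5, 30->8
Step 2: Rank sum for X: R1 = 1 + 3.5 + 5 + 6.5 = 16.
Step 3: U_X = R1 - n1(n1+1)/2 = 16 - 4*5/2 = 16 - 10 = 6.
       U_Y = n1*n2 - U_X = 16 - 6 = 10.
Step 4: Ties are present, so use the tie-corrected normal approximation (with continuity correction) for the p-value.
Step 5: p-value = 0.661197; compare to alpha = 0.1. fail to reject H0.

U_X = 6, p = 0.661197, fail to reject H0 at alpha = 0.1.


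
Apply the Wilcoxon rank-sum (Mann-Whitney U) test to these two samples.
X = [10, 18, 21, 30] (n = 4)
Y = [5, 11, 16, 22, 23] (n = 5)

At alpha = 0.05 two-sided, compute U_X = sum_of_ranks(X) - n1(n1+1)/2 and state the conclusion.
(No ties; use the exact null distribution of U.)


Step 1: Combine and sort all 9 observations; assign midranks.
sorted (value, group): (5,Y), (10,X), (11,Y), (16,Y), (18,X), (21,X), (22,Y), (23,Y), (30,X)
ranks: 5->1, 10->2, 11->3, 16->4, 18->5, 21->6, 22->7, 23->8, 30->9
Step 2: Rank sum for X: R1 = 2 + 5 + 6 + 9 = 22.
Step 3: U_X = R1 - n1(n1+1)/2 = 22 - 4*5/2 = 22 - 10 = 12.
       U_Y = n1*n2 - U_X = 20 - 12 = 8.
Step 4: No ties, so the exact null distribution of U (based on enumerating the C(9,4) = 126 equally likely rank assignments) gives the two-sided p-value.
Step 5: p-value = 0.730159; compare to alpha = 0.05. fail to reject H0.

U_X = 12, p = 0.730159, fail to reject H0 at alpha = 0.05.


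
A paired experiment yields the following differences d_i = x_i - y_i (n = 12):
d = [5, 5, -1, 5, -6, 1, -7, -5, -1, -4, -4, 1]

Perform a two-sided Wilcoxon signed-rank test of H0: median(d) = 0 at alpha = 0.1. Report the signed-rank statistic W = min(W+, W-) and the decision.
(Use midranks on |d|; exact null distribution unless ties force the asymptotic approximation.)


Step 1: Drop any zero differences (none here) and take |d_i|.
|d| = [5, 5, 1, 5, 6, 1, 7, 5, 1, 4, 4, 1]
Step 2: Midrank |d_i| (ties get averaged ranks).
ranks: |5|->8.5, |5|->8.5, |1|->2.5, |5|->8.5, |6|->11, |1|->2.5, |7|->12, |5|->8.5, |1|->2.5, |4|->5.5, |4|->5.5, |1|->2.5
Step 3: Attach original signs; sum ranks with positive sign and with negative sign.
W+ = 8.5 + 8.5 + 8.5 + 2.5 + 2.5 = 30.5
W- = 2.5 + 11 + 12 + 8.5 + 2.5 + 5.5 + 5.5 = 47.5
(Check: W+ + W- = 78 should equal n(n+1)/2 = 78.)
Step 4: Test statistic W = min(W+, W-) = 30.5.
Step 5: Ties in |d|, so use the tie-corrected normal approximation.
        E[W] = n(n+1)/4 = 12*13/4 = 39.
        Tie groups: |d|=1 (t=4), |d|=4 (t=2), |d|=5 (t=4); sum(t^3 - t) = 126.
        Var[W] = n(n+1)(2n+1)/24 - sum(t^3-t)/48 = 3900/24 - 126/48 = 159.875.
        z = (W - E[W]) / sqrt(Var[W]) = (30.5 - 39) / 12.6442 = -0.6722.
        Two-sided p = 2*Phi(z) = 0.501427.
Step 6: alpha = 0.1. fail to reject H0.

W+ = 30.5, W- = 47.5, W = min = 30.5, p = 0.501427, fail to reject H0.


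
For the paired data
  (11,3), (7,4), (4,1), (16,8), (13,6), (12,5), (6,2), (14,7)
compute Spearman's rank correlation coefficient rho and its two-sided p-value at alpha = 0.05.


Step 1: Rank x and y separately (midranks; no ties here).
rank(x): 11->4, 7->3, 4->1, 16->8, 13->6, 12->5, 6->2, 14->7
rank(y): 3->3, 4->4, 1->1, 8->8, 6->6, 5->5, 2->2, 7->7
Step 2: d_i = R_x(i) - R_y(i); compute d_i^2.
  (4-3)^2=1, (3-4)^2=1, (1-1)^2=0, (8-8)^2=0, (6-6)^2=0, (5-5)^2=0, (2-2)^2=0, (7-7)^2=0
sum(d^2) = 2.
Step 3: rho = 1 - 6*2 / (8*(8^2 - 1)) = 1 - 12/504 = 0.976190.
Step 4: Under H0, t = rho * sqrt((n-2)/(1-rho^2)) = 11.0235 ~ t(6).
Step 5: Two-sided p-value from the t-distribution with 6 df = 0.000033.
Step 6: alpha = 0.05. reject H0.

rho = 0.9762, p = 0.000033, reject H0 at alpha = 0.05.


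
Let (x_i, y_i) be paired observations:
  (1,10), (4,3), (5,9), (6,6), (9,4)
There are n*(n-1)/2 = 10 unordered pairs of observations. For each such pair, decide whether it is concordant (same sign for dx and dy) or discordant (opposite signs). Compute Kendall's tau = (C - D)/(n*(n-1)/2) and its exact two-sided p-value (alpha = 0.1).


Step 1: Enumerate the 10 unordered pairs (i,j) with i<j and classify each by sign(x_j-x_i) * sign(y_j-y_i).
  (1,2):dx=+3,dy=-7->D; (1,3):dx=+4,dy=-1->D; (1,4):dx=+5,dy=-4->D; (1,5):dx=+8,dy=-6->D
  (2,3):dx=+1,dy=+6->C; (2,4):dx=+2,dy=+3->C; (2,5):dx=+5,dy=+1->C; (3,4):dx=+1,dy=-3->D
  (3,5):dx=+4,dy=-5->D; (4,5):dx=+3,dy=-2->D
Step 2: C = 3, D = 7, total pairs = 10.
Step 3: tau = (C - D)/(n(n-1)/2) = (3 - 7)/10 = -0.400000.
Step 4: Exact two-sided p-value (enumerate n! = 120 permutations of y under H0): p = 0.483333.
Step 5: alpha = 0.1. fail to reject H0.

tau_b = -0.4000 (C=3, D=7), p = 0.483333, fail to reject H0.
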